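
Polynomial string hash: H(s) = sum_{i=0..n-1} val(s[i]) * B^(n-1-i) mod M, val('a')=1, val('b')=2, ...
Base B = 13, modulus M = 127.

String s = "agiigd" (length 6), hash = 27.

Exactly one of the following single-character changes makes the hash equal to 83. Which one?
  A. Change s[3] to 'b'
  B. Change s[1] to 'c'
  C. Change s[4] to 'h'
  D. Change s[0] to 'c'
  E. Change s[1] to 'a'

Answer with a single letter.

Option A: s[3]='i'->'b', delta=(2-9)*13^2 mod 127 = 87, hash=27+87 mod 127 = 114
Option B: s[1]='g'->'c', delta=(3-7)*13^4 mod 127 = 56, hash=27+56 mod 127 = 83 <-- target
Option C: s[4]='g'->'h', delta=(8-7)*13^1 mod 127 = 13, hash=27+13 mod 127 = 40
Option D: s[0]='a'->'c', delta=(3-1)*13^5 mod 127 = 17, hash=27+17 mod 127 = 44
Option E: s[1]='g'->'a', delta=(1-7)*13^4 mod 127 = 84, hash=27+84 mod 127 = 111

Answer: B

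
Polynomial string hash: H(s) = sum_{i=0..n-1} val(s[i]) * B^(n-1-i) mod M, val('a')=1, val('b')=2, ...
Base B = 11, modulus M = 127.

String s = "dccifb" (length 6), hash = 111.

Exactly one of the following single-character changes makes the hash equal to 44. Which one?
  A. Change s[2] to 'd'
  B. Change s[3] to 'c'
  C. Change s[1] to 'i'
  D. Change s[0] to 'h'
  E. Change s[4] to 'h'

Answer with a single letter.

Answer: D

Derivation:
Option A: s[2]='c'->'d', delta=(4-3)*11^3 mod 127 = 61, hash=111+61 mod 127 = 45
Option B: s[3]='i'->'c', delta=(3-9)*11^2 mod 127 = 36, hash=111+36 mod 127 = 20
Option C: s[1]='c'->'i', delta=(9-3)*11^4 mod 127 = 89, hash=111+89 mod 127 = 73
Option D: s[0]='d'->'h', delta=(8-4)*11^5 mod 127 = 60, hash=111+60 mod 127 = 44 <-- target
Option E: s[4]='f'->'h', delta=(8-6)*11^1 mod 127 = 22, hash=111+22 mod 127 = 6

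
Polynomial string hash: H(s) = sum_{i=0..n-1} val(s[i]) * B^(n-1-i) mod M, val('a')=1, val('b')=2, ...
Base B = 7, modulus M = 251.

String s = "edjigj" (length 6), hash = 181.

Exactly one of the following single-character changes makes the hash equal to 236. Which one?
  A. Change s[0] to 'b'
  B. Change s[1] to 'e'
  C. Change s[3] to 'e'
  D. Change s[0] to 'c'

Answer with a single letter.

Answer: C

Derivation:
Option A: s[0]='e'->'b', delta=(2-5)*7^5 mod 251 = 30, hash=181+30 mod 251 = 211
Option B: s[1]='d'->'e', delta=(5-4)*7^4 mod 251 = 142, hash=181+142 mod 251 = 72
Option C: s[3]='i'->'e', delta=(5-9)*7^2 mod 251 = 55, hash=181+55 mod 251 = 236 <-- target
Option D: s[0]='e'->'c', delta=(3-5)*7^5 mod 251 = 20, hash=181+20 mod 251 = 201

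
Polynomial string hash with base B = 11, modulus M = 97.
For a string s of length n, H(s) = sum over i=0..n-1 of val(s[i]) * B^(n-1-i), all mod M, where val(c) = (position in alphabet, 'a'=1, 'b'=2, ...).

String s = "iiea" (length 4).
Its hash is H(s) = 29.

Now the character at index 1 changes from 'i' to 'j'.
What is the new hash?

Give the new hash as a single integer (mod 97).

val('i') = 9, val('j') = 10
Position k = 1, exponent = n-1-k = 2
B^2 mod M = 11^2 mod 97 = 24
Delta = (10 - 9) * 24 mod 97 = 24
New hash = (29 + 24) mod 97 = 53

Answer: 53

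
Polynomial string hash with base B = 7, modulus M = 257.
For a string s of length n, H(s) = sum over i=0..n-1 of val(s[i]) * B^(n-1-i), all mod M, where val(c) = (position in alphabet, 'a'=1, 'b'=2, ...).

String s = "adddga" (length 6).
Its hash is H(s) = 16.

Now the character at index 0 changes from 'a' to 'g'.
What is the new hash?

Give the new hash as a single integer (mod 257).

val('a') = 1, val('g') = 7
Position k = 0, exponent = n-1-k = 5
B^5 mod M = 7^5 mod 257 = 102
Delta = (7 - 1) * 102 mod 257 = 98
New hash = (16 + 98) mod 257 = 114

Answer: 114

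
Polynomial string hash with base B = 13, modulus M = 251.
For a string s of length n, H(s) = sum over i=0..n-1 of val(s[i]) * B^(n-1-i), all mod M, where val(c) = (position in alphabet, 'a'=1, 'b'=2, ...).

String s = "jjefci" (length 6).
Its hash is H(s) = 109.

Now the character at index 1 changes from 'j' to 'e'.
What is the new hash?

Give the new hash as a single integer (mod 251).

val('j') = 10, val('e') = 5
Position k = 1, exponent = n-1-k = 4
B^4 mod M = 13^4 mod 251 = 198
Delta = (5 - 10) * 198 mod 251 = 14
New hash = (109 + 14) mod 251 = 123

Answer: 123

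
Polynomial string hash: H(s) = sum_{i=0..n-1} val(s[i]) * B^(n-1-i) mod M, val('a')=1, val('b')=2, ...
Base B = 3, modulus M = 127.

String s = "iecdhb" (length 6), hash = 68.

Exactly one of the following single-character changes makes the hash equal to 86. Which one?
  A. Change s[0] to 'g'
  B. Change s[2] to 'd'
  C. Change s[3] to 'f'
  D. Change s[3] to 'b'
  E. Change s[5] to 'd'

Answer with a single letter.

Answer: C

Derivation:
Option A: s[0]='i'->'g', delta=(7-9)*3^5 mod 127 = 22, hash=68+22 mod 127 = 90
Option B: s[2]='c'->'d', delta=(4-3)*3^3 mod 127 = 27, hash=68+27 mod 127 = 95
Option C: s[3]='d'->'f', delta=(6-4)*3^2 mod 127 = 18, hash=68+18 mod 127 = 86 <-- target
Option D: s[3]='d'->'b', delta=(2-4)*3^2 mod 127 = 109, hash=68+109 mod 127 = 50
Option E: s[5]='b'->'d', delta=(4-2)*3^0 mod 127 = 2, hash=68+2 mod 127 = 70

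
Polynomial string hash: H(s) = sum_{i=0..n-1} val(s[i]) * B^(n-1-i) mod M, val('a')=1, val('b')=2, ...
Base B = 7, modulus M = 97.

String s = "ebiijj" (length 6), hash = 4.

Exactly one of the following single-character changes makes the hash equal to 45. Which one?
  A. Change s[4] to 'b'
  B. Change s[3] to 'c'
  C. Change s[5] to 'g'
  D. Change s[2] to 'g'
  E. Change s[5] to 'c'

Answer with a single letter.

Answer: A

Derivation:
Option A: s[4]='j'->'b', delta=(2-10)*7^1 mod 97 = 41, hash=4+41 mod 97 = 45 <-- target
Option B: s[3]='i'->'c', delta=(3-9)*7^2 mod 97 = 94, hash=4+94 mod 97 = 1
Option C: s[5]='j'->'g', delta=(7-10)*7^0 mod 97 = 94, hash=4+94 mod 97 = 1
Option D: s[2]='i'->'g', delta=(7-9)*7^3 mod 97 = 90, hash=4+90 mod 97 = 94
Option E: s[5]='j'->'c', delta=(3-10)*7^0 mod 97 = 90, hash=4+90 mod 97 = 94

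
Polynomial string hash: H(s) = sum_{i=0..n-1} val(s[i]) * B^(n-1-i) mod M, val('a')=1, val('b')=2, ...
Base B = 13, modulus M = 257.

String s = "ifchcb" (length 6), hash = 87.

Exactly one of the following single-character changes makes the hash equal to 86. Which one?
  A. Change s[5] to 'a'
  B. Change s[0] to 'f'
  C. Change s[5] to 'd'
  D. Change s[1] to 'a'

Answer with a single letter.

Answer: A

Derivation:
Option A: s[5]='b'->'a', delta=(1-2)*13^0 mod 257 = 256, hash=87+256 mod 257 = 86 <-- target
Option B: s[0]='i'->'f', delta=(6-9)*13^5 mod 257 = 216, hash=87+216 mod 257 = 46
Option C: s[5]='b'->'d', delta=(4-2)*13^0 mod 257 = 2, hash=87+2 mod 257 = 89
Option D: s[1]='f'->'a', delta=(1-6)*13^4 mod 257 = 87, hash=87+87 mod 257 = 174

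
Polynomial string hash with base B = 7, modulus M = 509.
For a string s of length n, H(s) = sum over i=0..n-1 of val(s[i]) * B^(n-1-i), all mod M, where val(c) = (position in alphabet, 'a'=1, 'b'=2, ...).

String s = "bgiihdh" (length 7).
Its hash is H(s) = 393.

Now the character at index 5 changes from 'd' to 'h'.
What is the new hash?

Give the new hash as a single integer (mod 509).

Answer: 421

Derivation:
val('d') = 4, val('h') = 8
Position k = 5, exponent = n-1-k = 1
B^1 mod M = 7^1 mod 509 = 7
Delta = (8 - 4) * 7 mod 509 = 28
New hash = (393 + 28) mod 509 = 421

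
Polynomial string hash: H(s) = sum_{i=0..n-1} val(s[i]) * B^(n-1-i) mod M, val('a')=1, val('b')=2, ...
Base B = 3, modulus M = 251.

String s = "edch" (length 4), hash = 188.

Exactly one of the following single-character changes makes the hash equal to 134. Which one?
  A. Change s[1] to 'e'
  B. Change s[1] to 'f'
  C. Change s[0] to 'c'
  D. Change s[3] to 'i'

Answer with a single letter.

Option A: s[1]='d'->'e', delta=(5-4)*3^2 mod 251 = 9, hash=188+9 mod 251 = 197
Option B: s[1]='d'->'f', delta=(6-4)*3^2 mod 251 = 18, hash=188+18 mod 251 = 206
Option C: s[0]='e'->'c', delta=(3-5)*3^3 mod 251 = 197, hash=188+197 mod 251 = 134 <-- target
Option D: s[3]='h'->'i', delta=(9-8)*3^0 mod 251 = 1, hash=188+1 mod 251 = 189

Answer: C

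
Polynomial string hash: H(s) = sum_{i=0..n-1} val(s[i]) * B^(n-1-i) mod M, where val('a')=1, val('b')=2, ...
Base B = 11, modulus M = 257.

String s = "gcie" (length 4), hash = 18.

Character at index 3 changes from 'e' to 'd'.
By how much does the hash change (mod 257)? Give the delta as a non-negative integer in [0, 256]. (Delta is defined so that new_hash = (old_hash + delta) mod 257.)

Delta formula: (val(new) - val(old)) * B^(n-1-k) mod M
  val('d') - val('e') = 4 - 5 = -1
  B^(n-1-k) = 11^0 mod 257 = 1
  Delta = -1 * 1 mod 257 = 256

Answer: 256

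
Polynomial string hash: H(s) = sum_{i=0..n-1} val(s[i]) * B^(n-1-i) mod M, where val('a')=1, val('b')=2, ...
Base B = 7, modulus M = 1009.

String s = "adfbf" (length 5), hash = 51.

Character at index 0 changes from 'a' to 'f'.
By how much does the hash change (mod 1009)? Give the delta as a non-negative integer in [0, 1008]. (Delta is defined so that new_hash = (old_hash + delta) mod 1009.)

Answer: 906

Derivation:
Delta formula: (val(new) - val(old)) * B^(n-1-k) mod M
  val('f') - val('a') = 6 - 1 = 5
  B^(n-1-k) = 7^4 mod 1009 = 383
  Delta = 5 * 383 mod 1009 = 906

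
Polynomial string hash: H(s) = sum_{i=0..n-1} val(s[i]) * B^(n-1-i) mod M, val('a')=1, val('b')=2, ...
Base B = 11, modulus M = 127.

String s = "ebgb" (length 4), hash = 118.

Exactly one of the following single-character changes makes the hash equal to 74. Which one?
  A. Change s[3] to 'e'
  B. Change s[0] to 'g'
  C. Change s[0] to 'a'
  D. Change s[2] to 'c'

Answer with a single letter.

Option A: s[3]='b'->'e', delta=(5-2)*11^0 mod 127 = 3, hash=118+3 mod 127 = 121
Option B: s[0]='e'->'g', delta=(7-5)*11^3 mod 127 = 122, hash=118+122 mod 127 = 113
Option C: s[0]='e'->'a', delta=(1-5)*11^3 mod 127 = 10, hash=118+10 mod 127 = 1
Option D: s[2]='g'->'c', delta=(3-7)*11^1 mod 127 = 83, hash=118+83 mod 127 = 74 <-- target

Answer: D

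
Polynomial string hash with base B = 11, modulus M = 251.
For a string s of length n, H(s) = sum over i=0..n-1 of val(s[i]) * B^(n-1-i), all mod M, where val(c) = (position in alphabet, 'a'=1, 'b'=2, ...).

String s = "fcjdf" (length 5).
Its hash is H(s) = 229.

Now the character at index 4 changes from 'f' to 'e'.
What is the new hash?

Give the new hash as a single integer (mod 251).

val('f') = 6, val('e') = 5
Position k = 4, exponent = n-1-k = 0
B^0 mod M = 11^0 mod 251 = 1
Delta = (5 - 6) * 1 mod 251 = 250
New hash = (229 + 250) mod 251 = 228

Answer: 228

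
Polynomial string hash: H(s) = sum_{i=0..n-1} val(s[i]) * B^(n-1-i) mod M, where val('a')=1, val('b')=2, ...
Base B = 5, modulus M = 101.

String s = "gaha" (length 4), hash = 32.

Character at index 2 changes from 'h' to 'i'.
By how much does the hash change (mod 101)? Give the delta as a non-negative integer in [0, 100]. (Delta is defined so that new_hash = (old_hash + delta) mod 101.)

Answer: 5

Derivation:
Delta formula: (val(new) - val(old)) * B^(n-1-k) mod M
  val('i') - val('h') = 9 - 8 = 1
  B^(n-1-k) = 5^1 mod 101 = 5
  Delta = 1 * 5 mod 101 = 5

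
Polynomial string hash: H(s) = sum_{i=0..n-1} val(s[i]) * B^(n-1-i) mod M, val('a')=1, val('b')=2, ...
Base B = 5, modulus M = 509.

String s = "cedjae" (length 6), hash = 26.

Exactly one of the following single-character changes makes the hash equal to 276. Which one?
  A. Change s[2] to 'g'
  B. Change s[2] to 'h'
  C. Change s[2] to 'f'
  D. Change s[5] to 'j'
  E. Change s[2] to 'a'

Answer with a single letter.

Answer: C

Derivation:
Option A: s[2]='d'->'g', delta=(7-4)*5^3 mod 509 = 375, hash=26+375 mod 509 = 401
Option B: s[2]='d'->'h', delta=(8-4)*5^3 mod 509 = 500, hash=26+500 mod 509 = 17
Option C: s[2]='d'->'f', delta=(6-4)*5^3 mod 509 = 250, hash=26+250 mod 509 = 276 <-- target
Option D: s[5]='e'->'j', delta=(10-5)*5^0 mod 509 = 5, hash=26+5 mod 509 = 31
Option E: s[2]='d'->'a', delta=(1-4)*5^3 mod 509 = 134, hash=26+134 mod 509 = 160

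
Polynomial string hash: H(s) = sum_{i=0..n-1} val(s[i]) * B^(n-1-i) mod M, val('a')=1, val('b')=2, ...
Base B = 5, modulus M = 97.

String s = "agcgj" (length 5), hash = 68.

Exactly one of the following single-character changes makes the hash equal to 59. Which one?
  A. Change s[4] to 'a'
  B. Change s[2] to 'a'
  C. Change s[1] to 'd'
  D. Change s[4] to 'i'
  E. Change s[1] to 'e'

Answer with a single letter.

Option A: s[4]='j'->'a', delta=(1-10)*5^0 mod 97 = 88, hash=68+88 mod 97 = 59 <-- target
Option B: s[2]='c'->'a', delta=(1-3)*5^2 mod 97 = 47, hash=68+47 mod 97 = 18
Option C: s[1]='g'->'d', delta=(4-7)*5^3 mod 97 = 13, hash=68+13 mod 97 = 81
Option D: s[4]='j'->'i', delta=(9-10)*5^0 mod 97 = 96, hash=68+96 mod 97 = 67
Option E: s[1]='g'->'e', delta=(5-7)*5^3 mod 97 = 41, hash=68+41 mod 97 = 12

Answer: A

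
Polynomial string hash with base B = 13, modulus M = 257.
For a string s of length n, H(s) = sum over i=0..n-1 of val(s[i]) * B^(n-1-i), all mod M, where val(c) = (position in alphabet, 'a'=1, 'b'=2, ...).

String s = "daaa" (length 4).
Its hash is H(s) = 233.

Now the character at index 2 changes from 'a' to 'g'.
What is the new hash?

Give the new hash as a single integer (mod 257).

Answer: 54

Derivation:
val('a') = 1, val('g') = 7
Position k = 2, exponent = n-1-k = 1
B^1 mod M = 13^1 mod 257 = 13
Delta = (7 - 1) * 13 mod 257 = 78
New hash = (233 + 78) mod 257 = 54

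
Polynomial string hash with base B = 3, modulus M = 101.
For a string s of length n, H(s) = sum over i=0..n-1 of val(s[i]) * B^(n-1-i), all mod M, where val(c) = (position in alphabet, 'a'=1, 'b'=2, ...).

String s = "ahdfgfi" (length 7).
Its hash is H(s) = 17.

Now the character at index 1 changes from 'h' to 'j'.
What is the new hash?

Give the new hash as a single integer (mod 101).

val('h') = 8, val('j') = 10
Position k = 1, exponent = n-1-k = 5
B^5 mod M = 3^5 mod 101 = 41
Delta = (10 - 8) * 41 mod 101 = 82
New hash = (17 + 82) mod 101 = 99

Answer: 99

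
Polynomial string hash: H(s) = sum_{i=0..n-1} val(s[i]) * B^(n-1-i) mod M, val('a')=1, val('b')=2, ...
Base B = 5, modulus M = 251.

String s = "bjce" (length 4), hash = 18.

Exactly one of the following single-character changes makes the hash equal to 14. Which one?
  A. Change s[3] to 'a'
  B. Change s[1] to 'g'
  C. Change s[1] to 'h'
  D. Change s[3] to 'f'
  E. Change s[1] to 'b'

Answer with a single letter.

Answer: A

Derivation:
Option A: s[3]='e'->'a', delta=(1-5)*5^0 mod 251 = 247, hash=18+247 mod 251 = 14 <-- target
Option B: s[1]='j'->'g', delta=(7-10)*5^2 mod 251 = 176, hash=18+176 mod 251 = 194
Option C: s[1]='j'->'h', delta=(8-10)*5^2 mod 251 = 201, hash=18+201 mod 251 = 219
Option D: s[3]='e'->'f', delta=(6-5)*5^0 mod 251 = 1, hash=18+1 mod 251 = 19
Option E: s[1]='j'->'b', delta=(2-10)*5^2 mod 251 = 51, hash=18+51 mod 251 = 69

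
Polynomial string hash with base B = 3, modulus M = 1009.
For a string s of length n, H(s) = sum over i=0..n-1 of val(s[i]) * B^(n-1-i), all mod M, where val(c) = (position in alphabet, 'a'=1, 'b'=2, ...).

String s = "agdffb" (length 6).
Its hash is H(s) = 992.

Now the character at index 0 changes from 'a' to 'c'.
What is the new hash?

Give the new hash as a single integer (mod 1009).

Answer: 469

Derivation:
val('a') = 1, val('c') = 3
Position k = 0, exponent = n-1-k = 5
B^5 mod M = 3^5 mod 1009 = 243
Delta = (3 - 1) * 243 mod 1009 = 486
New hash = (992 + 486) mod 1009 = 469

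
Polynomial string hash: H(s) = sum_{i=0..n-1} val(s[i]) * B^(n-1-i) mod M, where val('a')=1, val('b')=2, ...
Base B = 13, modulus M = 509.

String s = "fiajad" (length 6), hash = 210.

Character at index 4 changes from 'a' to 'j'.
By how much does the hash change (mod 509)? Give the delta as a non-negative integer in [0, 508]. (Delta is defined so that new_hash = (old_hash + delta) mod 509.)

Delta formula: (val(new) - val(old)) * B^(n-1-k) mod M
  val('j') - val('a') = 10 - 1 = 9
  B^(n-1-k) = 13^1 mod 509 = 13
  Delta = 9 * 13 mod 509 = 117

Answer: 117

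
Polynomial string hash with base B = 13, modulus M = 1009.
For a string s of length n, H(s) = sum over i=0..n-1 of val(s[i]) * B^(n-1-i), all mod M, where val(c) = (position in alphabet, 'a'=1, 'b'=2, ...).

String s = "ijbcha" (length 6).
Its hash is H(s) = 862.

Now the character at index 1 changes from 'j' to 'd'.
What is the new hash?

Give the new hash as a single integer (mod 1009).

val('j') = 10, val('d') = 4
Position k = 1, exponent = n-1-k = 4
B^4 mod M = 13^4 mod 1009 = 309
Delta = (4 - 10) * 309 mod 1009 = 164
New hash = (862 + 164) mod 1009 = 17

Answer: 17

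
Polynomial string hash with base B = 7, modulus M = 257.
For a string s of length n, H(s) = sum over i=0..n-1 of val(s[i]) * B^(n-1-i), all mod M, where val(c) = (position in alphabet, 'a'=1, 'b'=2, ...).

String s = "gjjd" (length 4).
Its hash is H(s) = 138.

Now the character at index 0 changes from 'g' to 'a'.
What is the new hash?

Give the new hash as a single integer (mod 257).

val('g') = 7, val('a') = 1
Position k = 0, exponent = n-1-k = 3
B^3 mod M = 7^3 mod 257 = 86
Delta = (1 - 7) * 86 mod 257 = 255
New hash = (138 + 255) mod 257 = 136

Answer: 136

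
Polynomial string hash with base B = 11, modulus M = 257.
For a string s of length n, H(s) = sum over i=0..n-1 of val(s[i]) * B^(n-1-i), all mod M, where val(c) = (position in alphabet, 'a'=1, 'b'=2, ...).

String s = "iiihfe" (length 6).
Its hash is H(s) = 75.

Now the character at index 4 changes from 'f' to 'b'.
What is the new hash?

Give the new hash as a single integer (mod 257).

Answer: 31

Derivation:
val('f') = 6, val('b') = 2
Position k = 4, exponent = n-1-k = 1
B^1 mod M = 11^1 mod 257 = 11
Delta = (2 - 6) * 11 mod 257 = 213
New hash = (75 + 213) mod 257 = 31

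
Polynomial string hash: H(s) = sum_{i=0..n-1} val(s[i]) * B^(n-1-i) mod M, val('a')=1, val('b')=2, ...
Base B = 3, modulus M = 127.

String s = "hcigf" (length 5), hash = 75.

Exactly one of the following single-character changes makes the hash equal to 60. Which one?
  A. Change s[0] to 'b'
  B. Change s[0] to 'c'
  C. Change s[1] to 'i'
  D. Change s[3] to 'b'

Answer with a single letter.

Option A: s[0]='h'->'b', delta=(2-8)*3^4 mod 127 = 22, hash=75+22 mod 127 = 97
Option B: s[0]='h'->'c', delta=(3-8)*3^4 mod 127 = 103, hash=75+103 mod 127 = 51
Option C: s[1]='c'->'i', delta=(9-3)*3^3 mod 127 = 35, hash=75+35 mod 127 = 110
Option D: s[3]='g'->'b', delta=(2-7)*3^1 mod 127 = 112, hash=75+112 mod 127 = 60 <-- target

Answer: D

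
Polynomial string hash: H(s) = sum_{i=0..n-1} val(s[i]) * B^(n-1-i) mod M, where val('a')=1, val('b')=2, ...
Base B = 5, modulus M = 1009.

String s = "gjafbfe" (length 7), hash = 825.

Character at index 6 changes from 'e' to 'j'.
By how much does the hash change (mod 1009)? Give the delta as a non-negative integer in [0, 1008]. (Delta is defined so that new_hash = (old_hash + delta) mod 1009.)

Answer: 5

Derivation:
Delta formula: (val(new) - val(old)) * B^(n-1-k) mod M
  val('j') - val('e') = 10 - 5 = 5
  B^(n-1-k) = 5^0 mod 1009 = 1
  Delta = 5 * 1 mod 1009 = 5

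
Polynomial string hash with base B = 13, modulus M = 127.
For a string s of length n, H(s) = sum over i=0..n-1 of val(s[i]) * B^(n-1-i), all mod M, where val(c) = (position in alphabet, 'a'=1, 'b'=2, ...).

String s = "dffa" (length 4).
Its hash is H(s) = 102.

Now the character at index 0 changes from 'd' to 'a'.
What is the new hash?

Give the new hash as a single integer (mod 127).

val('d') = 4, val('a') = 1
Position k = 0, exponent = n-1-k = 3
B^3 mod M = 13^3 mod 127 = 38
Delta = (1 - 4) * 38 mod 127 = 13
New hash = (102 + 13) mod 127 = 115

Answer: 115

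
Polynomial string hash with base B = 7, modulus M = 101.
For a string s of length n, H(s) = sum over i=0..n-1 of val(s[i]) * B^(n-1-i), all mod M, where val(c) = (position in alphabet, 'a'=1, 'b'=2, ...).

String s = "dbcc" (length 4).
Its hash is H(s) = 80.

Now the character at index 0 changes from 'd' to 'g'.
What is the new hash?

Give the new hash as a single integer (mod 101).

val('d') = 4, val('g') = 7
Position k = 0, exponent = n-1-k = 3
B^3 mod M = 7^3 mod 101 = 40
Delta = (7 - 4) * 40 mod 101 = 19
New hash = (80 + 19) mod 101 = 99

Answer: 99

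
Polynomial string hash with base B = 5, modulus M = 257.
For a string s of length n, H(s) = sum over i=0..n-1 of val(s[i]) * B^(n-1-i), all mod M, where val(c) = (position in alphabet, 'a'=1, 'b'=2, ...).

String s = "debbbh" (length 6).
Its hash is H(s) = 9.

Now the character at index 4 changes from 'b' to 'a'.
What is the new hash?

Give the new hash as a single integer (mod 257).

val('b') = 2, val('a') = 1
Position k = 4, exponent = n-1-k = 1
B^1 mod M = 5^1 mod 257 = 5
Delta = (1 - 2) * 5 mod 257 = 252
New hash = (9 + 252) mod 257 = 4

Answer: 4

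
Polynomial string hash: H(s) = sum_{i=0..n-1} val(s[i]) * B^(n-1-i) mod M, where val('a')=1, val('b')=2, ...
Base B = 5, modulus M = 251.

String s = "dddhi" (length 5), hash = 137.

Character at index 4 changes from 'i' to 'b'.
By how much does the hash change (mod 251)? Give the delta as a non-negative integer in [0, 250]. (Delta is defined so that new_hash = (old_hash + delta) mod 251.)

Answer: 244

Derivation:
Delta formula: (val(new) - val(old)) * B^(n-1-k) mod M
  val('b') - val('i') = 2 - 9 = -7
  B^(n-1-k) = 5^0 mod 251 = 1
  Delta = -7 * 1 mod 251 = 244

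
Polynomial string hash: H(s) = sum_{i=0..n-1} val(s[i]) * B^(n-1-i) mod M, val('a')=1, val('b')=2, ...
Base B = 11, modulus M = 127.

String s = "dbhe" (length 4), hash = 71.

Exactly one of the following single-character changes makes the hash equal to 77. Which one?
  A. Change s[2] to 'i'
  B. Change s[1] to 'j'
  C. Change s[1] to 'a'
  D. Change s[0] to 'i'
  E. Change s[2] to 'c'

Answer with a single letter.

Answer: C

Derivation:
Option A: s[2]='h'->'i', delta=(9-8)*11^1 mod 127 = 11, hash=71+11 mod 127 = 82
Option B: s[1]='b'->'j', delta=(10-2)*11^2 mod 127 = 79, hash=71+79 mod 127 = 23
Option C: s[1]='b'->'a', delta=(1-2)*11^2 mod 127 = 6, hash=71+6 mod 127 = 77 <-- target
Option D: s[0]='d'->'i', delta=(9-4)*11^3 mod 127 = 51, hash=71+51 mod 127 = 122
Option E: s[2]='h'->'c', delta=(3-8)*11^1 mod 127 = 72, hash=71+72 mod 127 = 16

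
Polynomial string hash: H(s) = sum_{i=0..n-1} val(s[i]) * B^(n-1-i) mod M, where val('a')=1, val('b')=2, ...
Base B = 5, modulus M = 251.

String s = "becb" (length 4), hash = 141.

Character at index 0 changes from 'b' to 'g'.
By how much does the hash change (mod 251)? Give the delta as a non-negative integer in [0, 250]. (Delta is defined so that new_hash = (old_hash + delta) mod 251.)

Answer: 123

Derivation:
Delta formula: (val(new) - val(old)) * B^(n-1-k) mod M
  val('g') - val('b') = 7 - 2 = 5
  B^(n-1-k) = 5^3 mod 251 = 125
  Delta = 5 * 125 mod 251 = 123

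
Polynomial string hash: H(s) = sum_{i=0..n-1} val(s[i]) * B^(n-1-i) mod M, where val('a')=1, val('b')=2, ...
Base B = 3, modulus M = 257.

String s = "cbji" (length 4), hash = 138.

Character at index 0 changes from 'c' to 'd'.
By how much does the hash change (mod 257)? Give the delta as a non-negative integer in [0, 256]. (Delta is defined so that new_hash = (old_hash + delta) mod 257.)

Answer: 27

Derivation:
Delta formula: (val(new) - val(old)) * B^(n-1-k) mod M
  val('d') - val('c') = 4 - 3 = 1
  B^(n-1-k) = 3^3 mod 257 = 27
  Delta = 1 * 27 mod 257 = 27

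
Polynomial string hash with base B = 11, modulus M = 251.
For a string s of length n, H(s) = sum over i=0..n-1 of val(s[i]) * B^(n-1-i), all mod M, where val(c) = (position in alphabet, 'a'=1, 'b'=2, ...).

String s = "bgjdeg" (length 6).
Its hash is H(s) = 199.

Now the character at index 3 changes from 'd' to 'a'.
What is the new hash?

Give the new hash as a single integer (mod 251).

Answer: 87

Derivation:
val('d') = 4, val('a') = 1
Position k = 3, exponent = n-1-k = 2
B^2 mod M = 11^2 mod 251 = 121
Delta = (1 - 4) * 121 mod 251 = 139
New hash = (199 + 139) mod 251 = 87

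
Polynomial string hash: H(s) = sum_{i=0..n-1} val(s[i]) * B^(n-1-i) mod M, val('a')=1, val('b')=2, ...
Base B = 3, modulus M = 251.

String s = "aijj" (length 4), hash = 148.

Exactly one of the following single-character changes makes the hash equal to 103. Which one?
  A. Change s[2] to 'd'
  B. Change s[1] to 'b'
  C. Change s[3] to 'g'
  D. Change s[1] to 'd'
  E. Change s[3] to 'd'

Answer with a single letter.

Option A: s[2]='j'->'d', delta=(4-10)*3^1 mod 251 = 233, hash=148+233 mod 251 = 130
Option B: s[1]='i'->'b', delta=(2-9)*3^2 mod 251 = 188, hash=148+188 mod 251 = 85
Option C: s[3]='j'->'g', delta=(7-10)*3^0 mod 251 = 248, hash=148+248 mod 251 = 145
Option D: s[1]='i'->'d', delta=(4-9)*3^2 mod 251 = 206, hash=148+206 mod 251 = 103 <-- target
Option E: s[3]='j'->'d', delta=(4-10)*3^0 mod 251 = 245, hash=148+245 mod 251 = 142

Answer: D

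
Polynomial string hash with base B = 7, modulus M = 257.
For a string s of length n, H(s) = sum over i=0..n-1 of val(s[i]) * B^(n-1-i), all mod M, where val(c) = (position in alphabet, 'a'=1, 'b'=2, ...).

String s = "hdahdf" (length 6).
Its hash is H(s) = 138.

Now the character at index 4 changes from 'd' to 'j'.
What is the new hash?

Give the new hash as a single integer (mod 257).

val('d') = 4, val('j') = 10
Position k = 4, exponent = n-1-k = 1
B^1 mod M = 7^1 mod 257 = 7
Delta = (10 - 4) * 7 mod 257 = 42
New hash = (138 + 42) mod 257 = 180

Answer: 180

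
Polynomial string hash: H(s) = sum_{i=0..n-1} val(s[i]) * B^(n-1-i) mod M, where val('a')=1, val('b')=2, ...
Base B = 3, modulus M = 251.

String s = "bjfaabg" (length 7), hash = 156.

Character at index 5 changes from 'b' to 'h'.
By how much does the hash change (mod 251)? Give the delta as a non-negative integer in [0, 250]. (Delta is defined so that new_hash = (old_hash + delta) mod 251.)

Answer: 18

Derivation:
Delta formula: (val(new) - val(old)) * B^(n-1-k) mod M
  val('h') - val('b') = 8 - 2 = 6
  B^(n-1-k) = 3^1 mod 251 = 3
  Delta = 6 * 3 mod 251 = 18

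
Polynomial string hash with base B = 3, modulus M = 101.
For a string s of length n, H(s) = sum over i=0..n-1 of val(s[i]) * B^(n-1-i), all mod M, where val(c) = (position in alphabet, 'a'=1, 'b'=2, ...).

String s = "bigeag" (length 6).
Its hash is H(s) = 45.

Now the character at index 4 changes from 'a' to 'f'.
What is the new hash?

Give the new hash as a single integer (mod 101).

val('a') = 1, val('f') = 6
Position k = 4, exponent = n-1-k = 1
B^1 mod M = 3^1 mod 101 = 3
Delta = (6 - 1) * 3 mod 101 = 15
New hash = (45 + 15) mod 101 = 60

Answer: 60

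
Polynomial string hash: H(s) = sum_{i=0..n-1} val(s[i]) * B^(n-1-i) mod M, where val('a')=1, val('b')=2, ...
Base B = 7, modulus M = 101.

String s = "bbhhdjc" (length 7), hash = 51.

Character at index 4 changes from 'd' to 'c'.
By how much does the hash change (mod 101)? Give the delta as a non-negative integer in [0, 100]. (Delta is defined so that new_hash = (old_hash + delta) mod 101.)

Delta formula: (val(new) - val(old)) * B^(n-1-k) mod M
  val('c') - val('d') = 3 - 4 = -1
  B^(n-1-k) = 7^2 mod 101 = 49
  Delta = -1 * 49 mod 101 = 52

Answer: 52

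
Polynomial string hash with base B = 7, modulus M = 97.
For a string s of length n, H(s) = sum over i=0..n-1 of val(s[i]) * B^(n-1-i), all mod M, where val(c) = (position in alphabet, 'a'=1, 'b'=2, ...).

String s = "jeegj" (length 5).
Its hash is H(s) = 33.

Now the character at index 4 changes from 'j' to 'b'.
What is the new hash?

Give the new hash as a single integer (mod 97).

Answer: 25

Derivation:
val('j') = 10, val('b') = 2
Position k = 4, exponent = n-1-k = 0
B^0 mod M = 7^0 mod 97 = 1
Delta = (2 - 10) * 1 mod 97 = 89
New hash = (33 + 89) mod 97 = 25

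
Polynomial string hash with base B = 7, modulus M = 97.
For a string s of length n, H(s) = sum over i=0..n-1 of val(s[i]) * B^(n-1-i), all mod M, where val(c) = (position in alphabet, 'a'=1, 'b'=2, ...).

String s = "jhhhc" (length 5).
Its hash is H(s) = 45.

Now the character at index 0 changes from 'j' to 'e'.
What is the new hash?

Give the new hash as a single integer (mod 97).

val('j') = 10, val('e') = 5
Position k = 0, exponent = n-1-k = 4
B^4 mod M = 7^4 mod 97 = 73
Delta = (5 - 10) * 73 mod 97 = 23
New hash = (45 + 23) mod 97 = 68

Answer: 68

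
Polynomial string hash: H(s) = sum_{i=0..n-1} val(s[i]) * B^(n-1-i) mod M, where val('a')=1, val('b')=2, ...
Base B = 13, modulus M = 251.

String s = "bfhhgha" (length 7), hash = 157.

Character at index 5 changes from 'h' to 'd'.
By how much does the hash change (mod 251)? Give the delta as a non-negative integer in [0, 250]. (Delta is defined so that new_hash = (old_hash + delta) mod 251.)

Answer: 199

Derivation:
Delta formula: (val(new) - val(old)) * B^(n-1-k) mod M
  val('d') - val('h') = 4 - 8 = -4
  B^(n-1-k) = 13^1 mod 251 = 13
  Delta = -4 * 13 mod 251 = 199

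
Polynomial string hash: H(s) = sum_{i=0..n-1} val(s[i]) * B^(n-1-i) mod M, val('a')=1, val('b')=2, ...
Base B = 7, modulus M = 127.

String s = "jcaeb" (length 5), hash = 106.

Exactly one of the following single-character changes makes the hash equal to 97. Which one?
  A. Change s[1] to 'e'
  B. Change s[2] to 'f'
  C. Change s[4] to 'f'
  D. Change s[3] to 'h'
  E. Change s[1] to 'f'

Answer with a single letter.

Option A: s[1]='c'->'e', delta=(5-3)*7^3 mod 127 = 51, hash=106+51 mod 127 = 30
Option B: s[2]='a'->'f', delta=(6-1)*7^2 mod 127 = 118, hash=106+118 mod 127 = 97 <-- target
Option C: s[4]='b'->'f', delta=(6-2)*7^0 mod 127 = 4, hash=106+4 mod 127 = 110
Option D: s[3]='e'->'h', delta=(8-5)*7^1 mod 127 = 21, hash=106+21 mod 127 = 0
Option E: s[1]='c'->'f', delta=(6-3)*7^3 mod 127 = 13, hash=106+13 mod 127 = 119

Answer: B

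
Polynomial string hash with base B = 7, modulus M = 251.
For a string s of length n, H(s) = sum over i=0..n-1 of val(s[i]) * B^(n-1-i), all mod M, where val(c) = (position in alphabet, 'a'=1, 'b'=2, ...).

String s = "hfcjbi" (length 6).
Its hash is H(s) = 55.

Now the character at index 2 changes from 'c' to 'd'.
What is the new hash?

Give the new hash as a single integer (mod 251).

Answer: 147

Derivation:
val('c') = 3, val('d') = 4
Position k = 2, exponent = n-1-k = 3
B^3 mod M = 7^3 mod 251 = 92
Delta = (4 - 3) * 92 mod 251 = 92
New hash = (55 + 92) mod 251 = 147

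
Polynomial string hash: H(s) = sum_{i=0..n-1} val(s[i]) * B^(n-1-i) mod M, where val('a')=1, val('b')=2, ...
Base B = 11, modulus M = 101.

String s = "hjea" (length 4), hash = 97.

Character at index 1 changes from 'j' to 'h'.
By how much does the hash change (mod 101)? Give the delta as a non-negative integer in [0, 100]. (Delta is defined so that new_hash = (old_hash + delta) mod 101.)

Delta formula: (val(new) - val(old)) * B^(n-1-k) mod M
  val('h') - val('j') = 8 - 10 = -2
  B^(n-1-k) = 11^2 mod 101 = 20
  Delta = -2 * 20 mod 101 = 61

Answer: 61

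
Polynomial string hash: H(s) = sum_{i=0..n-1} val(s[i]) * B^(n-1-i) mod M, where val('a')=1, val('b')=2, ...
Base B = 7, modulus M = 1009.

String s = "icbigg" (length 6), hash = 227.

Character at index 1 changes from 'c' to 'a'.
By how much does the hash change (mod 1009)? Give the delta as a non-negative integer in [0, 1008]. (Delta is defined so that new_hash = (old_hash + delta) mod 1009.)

Delta formula: (val(new) - val(old)) * B^(n-1-k) mod M
  val('a') - val('c') = 1 - 3 = -2
  B^(n-1-k) = 7^4 mod 1009 = 383
  Delta = -2 * 383 mod 1009 = 243

Answer: 243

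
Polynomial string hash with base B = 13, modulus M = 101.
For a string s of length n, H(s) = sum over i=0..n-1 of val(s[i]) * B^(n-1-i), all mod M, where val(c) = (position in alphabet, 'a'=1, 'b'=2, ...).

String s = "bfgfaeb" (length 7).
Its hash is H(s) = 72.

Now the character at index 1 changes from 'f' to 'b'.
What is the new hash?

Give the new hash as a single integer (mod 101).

val('f') = 6, val('b') = 2
Position k = 1, exponent = n-1-k = 5
B^5 mod M = 13^5 mod 101 = 17
Delta = (2 - 6) * 17 mod 101 = 33
New hash = (72 + 33) mod 101 = 4

Answer: 4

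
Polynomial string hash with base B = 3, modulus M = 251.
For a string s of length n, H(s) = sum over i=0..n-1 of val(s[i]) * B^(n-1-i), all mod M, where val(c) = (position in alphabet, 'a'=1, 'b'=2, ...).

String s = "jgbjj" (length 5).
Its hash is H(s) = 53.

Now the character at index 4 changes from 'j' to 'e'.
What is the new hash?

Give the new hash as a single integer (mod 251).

Answer: 48

Derivation:
val('j') = 10, val('e') = 5
Position k = 4, exponent = n-1-k = 0
B^0 mod M = 3^0 mod 251 = 1
Delta = (5 - 10) * 1 mod 251 = 246
New hash = (53 + 246) mod 251 = 48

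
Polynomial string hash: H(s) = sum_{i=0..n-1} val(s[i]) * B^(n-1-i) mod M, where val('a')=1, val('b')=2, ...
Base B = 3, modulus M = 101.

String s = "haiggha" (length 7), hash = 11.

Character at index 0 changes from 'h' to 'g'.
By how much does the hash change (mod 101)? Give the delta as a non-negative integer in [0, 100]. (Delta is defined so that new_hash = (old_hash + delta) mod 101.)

Answer: 79

Derivation:
Delta formula: (val(new) - val(old)) * B^(n-1-k) mod M
  val('g') - val('h') = 7 - 8 = -1
  B^(n-1-k) = 3^6 mod 101 = 22
  Delta = -1 * 22 mod 101 = 79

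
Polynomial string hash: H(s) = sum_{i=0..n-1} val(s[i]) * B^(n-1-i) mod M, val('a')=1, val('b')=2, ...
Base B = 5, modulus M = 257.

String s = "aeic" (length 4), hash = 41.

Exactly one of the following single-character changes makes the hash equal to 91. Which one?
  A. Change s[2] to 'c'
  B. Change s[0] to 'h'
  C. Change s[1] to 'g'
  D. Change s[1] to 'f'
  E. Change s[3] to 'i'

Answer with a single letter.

Answer: C

Derivation:
Option A: s[2]='i'->'c', delta=(3-9)*5^1 mod 257 = 227, hash=41+227 mod 257 = 11
Option B: s[0]='a'->'h', delta=(8-1)*5^3 mod 257 = 104, hash=41+104 mod 257 = 145
Option C: s[1]='e'->'g', delta=(7-5)*5^2 mod 257 = 50, hash=41+50 mod 257 = 91 <-- target
Option D: s[1]='e'->'f', delta=(6-5)*5^2 mod 257 = 25, hash=41+25 mod 257 = 66
Option E: s[3]='c'->'i', delta=(9-3)*5^0 mod 257 = 6, hash=41+6 mod 257 = 47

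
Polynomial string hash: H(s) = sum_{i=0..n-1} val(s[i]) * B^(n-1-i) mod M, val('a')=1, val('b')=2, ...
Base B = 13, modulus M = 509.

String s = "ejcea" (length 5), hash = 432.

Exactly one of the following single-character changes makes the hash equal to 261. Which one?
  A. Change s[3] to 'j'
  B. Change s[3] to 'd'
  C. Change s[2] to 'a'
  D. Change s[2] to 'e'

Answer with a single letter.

Option A: s[3]='e'->'j', delta=(10-5)*13^1 mod 509 = 65, hash=432+65 mod 509 = 497
Option B: s[3]='e'->'d', delta=(4-5)*13^1 mod 509 = 496, hash=432+496 mod 509 = 419
Option C: s[2]='c'->'a', delta=(1-3)*13^2 mod 509 = 171, hash=432+171 mod 509 = 94
Option D: s[2]='c'->'e', delta=(5-3)*13^2 mod 509 = 338, hash=432+338 mod 509 = 261 <-- target

Answer: D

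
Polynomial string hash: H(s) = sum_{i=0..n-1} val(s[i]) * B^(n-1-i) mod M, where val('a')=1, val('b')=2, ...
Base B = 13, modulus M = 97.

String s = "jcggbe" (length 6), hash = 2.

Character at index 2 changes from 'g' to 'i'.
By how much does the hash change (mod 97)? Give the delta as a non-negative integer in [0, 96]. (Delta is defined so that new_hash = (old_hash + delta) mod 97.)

Answer: 29

Derivation:
Delta formula: (val(new) - val(old)) * B^(n-1-k) mod M
  val('i') - val('g') = 9 - 7 = 2
  B^(n-1-k) = 13^3 mod 97 = 63
  Delta = 2 * 63 mod 97 = 29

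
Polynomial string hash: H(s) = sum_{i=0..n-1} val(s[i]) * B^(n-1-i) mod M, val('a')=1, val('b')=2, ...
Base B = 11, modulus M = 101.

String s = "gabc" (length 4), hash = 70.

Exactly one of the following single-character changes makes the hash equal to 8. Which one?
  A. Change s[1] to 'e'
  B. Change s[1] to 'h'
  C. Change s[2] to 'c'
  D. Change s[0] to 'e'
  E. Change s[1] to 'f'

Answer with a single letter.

Option A: s[1]='a'->'e', delta=(5-1)*11^2 mod 101 = 80, hash=70+80 mod 101 = 49
Option B: s[1]='a'->'h', delta=(8-1)*11^2 mod 101 = 39, hash=70+39 mod 101 = 8 <-- target
Option C: s[2]='b'->'c', delta=(3-2)*11^1 mod 101 = 11, hash=70+11 mod 101 = 81
Option D: s[0]='g'->'e', delta=(5-7)*11^3 mod 101 = 65, hash=70+65 mod 101 = 34
Option E: s[1]='a'->'f', delta=(6-1)*11^2 mod 101 = 100, hash=70+100 mod 101 = 69

Answer: B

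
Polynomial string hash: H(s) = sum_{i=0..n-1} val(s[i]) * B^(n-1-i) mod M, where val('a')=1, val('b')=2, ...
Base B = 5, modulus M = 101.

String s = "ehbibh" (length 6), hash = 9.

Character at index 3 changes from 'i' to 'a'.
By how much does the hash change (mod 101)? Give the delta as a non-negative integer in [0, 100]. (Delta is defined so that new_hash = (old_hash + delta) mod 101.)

Answer: 2

Derivation:
Delta formula: (val(new) - val(old)) * B^(n-1-k) mod M
  val('a') - val('i') = 1 - 9 = -8
  B^(n-1-k) = 5^2 mod 101 = 25
  Delta = -8 * 25 mod 101 = 2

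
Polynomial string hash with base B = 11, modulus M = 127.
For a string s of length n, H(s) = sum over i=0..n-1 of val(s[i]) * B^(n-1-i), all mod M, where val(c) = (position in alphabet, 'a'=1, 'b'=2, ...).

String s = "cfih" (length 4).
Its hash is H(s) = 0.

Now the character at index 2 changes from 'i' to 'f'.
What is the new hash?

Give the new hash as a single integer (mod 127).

Answer: 94

Derivation:
val('i') = 9, val('f') = 6
Position k = 2, exponent = n-1-k = 1
B^1 mod M = 11^1 mod 127 = 11
Delta = (6 - 9) * 11 mod 127 = 94
New hash = (0 + 94) mod 127 = 94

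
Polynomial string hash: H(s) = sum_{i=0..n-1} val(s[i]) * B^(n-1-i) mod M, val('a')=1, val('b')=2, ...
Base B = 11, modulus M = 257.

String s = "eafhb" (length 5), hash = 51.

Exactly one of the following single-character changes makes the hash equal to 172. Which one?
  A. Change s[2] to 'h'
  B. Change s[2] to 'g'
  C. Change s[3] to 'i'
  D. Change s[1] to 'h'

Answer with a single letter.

Option A: s[2]='f'->'h', delta=(8-6)*11^2 mod 257 = 242, hash=51+242 mod 257 = 36
Option B: s[2]='f'->'g', delta=(7-6)*11^2 mod 257 = 121, hash=51+121 mod 257 = 172 <-- target
Option C: s[3]='h'->'i', delta=(9-8)*11^1 mod 257 = 11, hash=51+11 mod 257 = 62
Option D: s[1]='a'->'h', delta=(8-1)*11^3 mod 257 = 65, hash=51+65 mod 257 = 116

Answer: B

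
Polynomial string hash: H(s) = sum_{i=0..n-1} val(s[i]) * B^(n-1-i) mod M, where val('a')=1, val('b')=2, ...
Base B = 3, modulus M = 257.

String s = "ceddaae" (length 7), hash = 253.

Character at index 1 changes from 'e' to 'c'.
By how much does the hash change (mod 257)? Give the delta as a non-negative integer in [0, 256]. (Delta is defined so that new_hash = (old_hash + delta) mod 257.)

Answer: 28

Derivation:
Delta formula: (val(new) - val(old)) * B^(n-1-k) mod M
  val('c') - val('e') = 3 - 5 = -2
  B^(n-1-k) = 3^5 mod 257 = 243
  Delta = -2 * 243 mod 257 = 28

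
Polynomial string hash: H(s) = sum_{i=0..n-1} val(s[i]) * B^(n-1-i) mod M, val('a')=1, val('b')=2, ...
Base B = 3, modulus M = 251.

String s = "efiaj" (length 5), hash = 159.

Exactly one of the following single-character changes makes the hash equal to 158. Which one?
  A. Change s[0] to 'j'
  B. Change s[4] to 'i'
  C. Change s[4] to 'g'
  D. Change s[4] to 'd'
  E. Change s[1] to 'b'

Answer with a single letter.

Option A: s[0]='e'->'j', delta=(10-5)*3^4 mod 251 = 154, hash=159+154 mod 251 = 62
Option B: s[4]='j'->'i', delta=(9-10)*3^0 mod 251 = 250, hash=159+250 mod 251 = 158 <-- target
Option C: s[4]='j'->'g', delta=(7-10)*3^0 mod 251 = 248, hash=159+248 mod 251 = 156
Option D: s[4]='j'->'d', delta=(4-10)*3^0 mod 251 = 245, hash=159+245 mod 251 = 153
Option E: s[1]='f'->'b', delta=(2-6)*3^3 mod 251 = 143, hash=159+143 mod 251 = 51

Answer: B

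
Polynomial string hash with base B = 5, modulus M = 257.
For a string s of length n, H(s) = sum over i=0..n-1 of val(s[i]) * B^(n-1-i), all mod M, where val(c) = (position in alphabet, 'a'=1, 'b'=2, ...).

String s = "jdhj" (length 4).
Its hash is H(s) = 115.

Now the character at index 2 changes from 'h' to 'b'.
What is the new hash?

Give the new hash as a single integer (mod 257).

val('h') = 8, val('b') = 2
Position k = 2, exponent = n-1-k = 1
B^1 mod M = 5^1 mod 257 = 5
Delta = (2 - 8) * 5 mod 257 = 227
New hash = (115 + 227) mod 257 = 85

Answer: 85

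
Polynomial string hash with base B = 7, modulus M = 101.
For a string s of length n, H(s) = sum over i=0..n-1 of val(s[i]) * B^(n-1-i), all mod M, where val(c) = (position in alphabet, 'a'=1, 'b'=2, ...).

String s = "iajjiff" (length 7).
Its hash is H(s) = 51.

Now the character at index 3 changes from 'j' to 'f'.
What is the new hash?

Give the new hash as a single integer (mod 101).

val('j') = 10, val('f') = 6
Position k = 3, exponent = n-1-k = 3
B^3 mod M = 7^3 mod 101 = 40
Delta = (6 - 10) * 40 mod 101 = 42
New hash = (51 + 42) mod 101 = 93

Answer: 93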